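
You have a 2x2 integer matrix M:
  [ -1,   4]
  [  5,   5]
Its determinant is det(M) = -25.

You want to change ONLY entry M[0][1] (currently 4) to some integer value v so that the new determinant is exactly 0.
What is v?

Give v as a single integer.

det is linear in entry M[0][1]: det = old_det + (v - 4) * C_01
Cofactor C_01 = -5
Want det = 0: -25 + (v - 4) * -5 = 0
  (v - 4) = 25 / -5 = -5
  v = 4 + (-5) = -1

Answer: -1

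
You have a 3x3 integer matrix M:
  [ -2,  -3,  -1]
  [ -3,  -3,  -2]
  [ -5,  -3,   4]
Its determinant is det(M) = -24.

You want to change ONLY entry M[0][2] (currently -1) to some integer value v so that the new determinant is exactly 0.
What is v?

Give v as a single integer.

det is linear in entry M[0][2]: det = old_det + (v - -1) * C_02
Cofactor C_02 = -6
Want det = 0: -24 + (v - -1) * -6 = 0
  (v - -1) = 24 / -6 = -4
  v = -1 + (-4) = -5

Answer: -5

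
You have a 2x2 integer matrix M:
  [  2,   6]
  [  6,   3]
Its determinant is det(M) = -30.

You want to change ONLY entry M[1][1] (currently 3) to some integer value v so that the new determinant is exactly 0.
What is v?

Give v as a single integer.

det is linear in entry M[1][1]: det = old_det + (v - 3) * C_11
Cofactor C_11 = 2
Want det = 0: -30 + (v - 3) * 2 = 0
  (v - 3) = 30 / 2 = 15
  v = 3 + (15) = 18

Answer: 18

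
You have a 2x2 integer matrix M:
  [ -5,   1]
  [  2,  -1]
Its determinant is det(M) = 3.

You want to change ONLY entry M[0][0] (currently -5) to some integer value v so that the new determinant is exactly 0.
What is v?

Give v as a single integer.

det is linear in entry M[0][0]: det = old_det + (v - -5) * C_00
Cofactor C_00 = -1
Want det = 0: 3 + (v - -5) * -1 = 0
  (v - -5) = -3 / -1 = 3
  v = -5 + (3) = -2

Answer: -2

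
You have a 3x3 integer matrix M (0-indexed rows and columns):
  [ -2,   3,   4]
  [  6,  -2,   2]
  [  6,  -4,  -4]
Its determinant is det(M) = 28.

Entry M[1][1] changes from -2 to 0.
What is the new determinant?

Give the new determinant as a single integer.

det is linear in row 1: changing M[1][1] by delta changes det by delta * cofactor(1,1).
Cofactor C_11 = (-1)^(1+1) * minor(1,1) = -16
Entry delta = 0 - -2 = 2
Det delta = 2 * -16 = -32
New det = 28 + -32 = -4

Answer: -4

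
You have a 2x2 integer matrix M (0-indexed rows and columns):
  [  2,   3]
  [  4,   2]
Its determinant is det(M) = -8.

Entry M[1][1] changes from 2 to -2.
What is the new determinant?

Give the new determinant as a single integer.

Answer: -16

Derivation:
det is linear in row 1: changing M[1][1] by delta changes det by delta * cofactor(1,1).
Cofactor C_11 = (-1)^(1+1) * minor(1,1) = 2
Entry delta = -2 - 2 = -4
Det delta = -4 * 2 = -8
New det = -8 + -8 = -16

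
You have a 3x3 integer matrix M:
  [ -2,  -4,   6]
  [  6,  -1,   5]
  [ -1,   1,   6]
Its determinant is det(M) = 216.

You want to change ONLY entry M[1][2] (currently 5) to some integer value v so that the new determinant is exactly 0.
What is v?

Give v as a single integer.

Answer: -31

Derivation:
det is linear in entry M[1][2]: det = old_det + (v - 5) * C_12
Cofactor C_12 = 6
Want det = 0: 216 + (v - 5) * 6 = 0
  (v - 5) = -216 / 6 = -36
  v = 5 + (-36) = -31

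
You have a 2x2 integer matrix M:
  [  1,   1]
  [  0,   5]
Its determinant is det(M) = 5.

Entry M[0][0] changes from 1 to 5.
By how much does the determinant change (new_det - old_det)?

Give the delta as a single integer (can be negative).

Cofactor C_00 = 5
Entry delta = 5 - 1 = 4
Det delta = entry_delta * cofactor = 4 * 5 = 20

Answer: 20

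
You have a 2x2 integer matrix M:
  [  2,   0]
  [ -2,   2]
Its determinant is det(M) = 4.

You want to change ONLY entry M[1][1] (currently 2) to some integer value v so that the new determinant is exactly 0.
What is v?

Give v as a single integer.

Answer: 0

Derivation:
det is linear in entry M[1][1]: det = old_det + (v - 2) * C_11
Cofactor C_11 = 2
Want det = 0: 4 + (v - 2) * 2 = 0
  (v - 2) = -4 / 2 = -2
  v = 2 + (-2) = 0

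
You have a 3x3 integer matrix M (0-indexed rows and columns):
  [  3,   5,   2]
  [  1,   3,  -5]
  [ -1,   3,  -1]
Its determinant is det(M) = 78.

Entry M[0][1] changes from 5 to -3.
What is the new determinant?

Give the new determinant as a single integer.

det is linear in row 0: changing M[0][1] by delta changes det by delta * cofactor(0,1).
Cofactor C_01 = (-1)^(0+1) * minor(0,1) = 6
Entry delta = -3 - 5 = -8
Det delta = -8 * 6 = -48
New det = 78 + -48 = 30

Answer: 30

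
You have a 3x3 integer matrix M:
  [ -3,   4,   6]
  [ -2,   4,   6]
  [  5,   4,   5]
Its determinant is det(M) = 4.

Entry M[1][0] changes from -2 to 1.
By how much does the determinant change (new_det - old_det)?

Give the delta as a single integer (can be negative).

Answer: 12

Derivation:
Cofactor C_10 = 4
Entry delta = 1 - -2 = 3
Det delta = entry_delta * cofactor = 3 * 4 = 12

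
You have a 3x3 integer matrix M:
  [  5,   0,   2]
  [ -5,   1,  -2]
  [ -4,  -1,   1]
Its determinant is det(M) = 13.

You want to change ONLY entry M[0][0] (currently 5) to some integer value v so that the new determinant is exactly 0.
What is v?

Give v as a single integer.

Answer: 18

Derivation:
det is linear in entry M[0][0]: det = old_det + (v - 5) * C_00
Cofactor C_00 = -1
Want det = 0: 13 + (v - 5) * -1 = 0
  (v - 5) = -13 / -1 = 13
  v = 5 + (13) = 18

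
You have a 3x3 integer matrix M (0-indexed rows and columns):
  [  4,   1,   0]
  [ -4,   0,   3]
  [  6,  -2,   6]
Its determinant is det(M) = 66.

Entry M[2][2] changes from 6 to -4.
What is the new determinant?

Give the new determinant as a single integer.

Answer: 26

Derivation:
det is linear in row 2: changing M[2][2] by delta changes det by delta * cofactor(2,2).
Cofactor C_22 = (-1)^(2+2) * minor(2,2) = 4
Entry delta = -4 - 6 = -10
Det delta = -10 * 4 = -40
New det = 66 + -40 = 26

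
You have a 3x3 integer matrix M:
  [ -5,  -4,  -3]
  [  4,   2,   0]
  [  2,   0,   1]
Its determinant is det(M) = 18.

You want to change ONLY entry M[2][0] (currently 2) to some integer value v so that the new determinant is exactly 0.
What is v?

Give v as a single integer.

det is linear in entry M[2][0]: det = old_det + (v - 2) * C_20
Cofactor C_20 = 6
Want det = 0: 18 + (v - 2) * 6 = 0
  (v - 2) = -18 / 6 = -3
  v = 2 + (-3) = -1

Answer: -1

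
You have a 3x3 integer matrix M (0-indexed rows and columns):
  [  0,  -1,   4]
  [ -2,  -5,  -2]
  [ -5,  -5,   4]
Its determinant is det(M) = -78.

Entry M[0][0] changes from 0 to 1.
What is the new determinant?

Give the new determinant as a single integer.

det is linear in row 0: changing M[0][0] by delta changes det by delta * cofactor(0,0).
Cofactor C_00 = (-1)^(0+0) * minor(0,0) = -30
Entry delta = 1 - 0 = 1
Det delta = 1 * -30 = -30
New det = -78 + -30 = -108

Answer: -108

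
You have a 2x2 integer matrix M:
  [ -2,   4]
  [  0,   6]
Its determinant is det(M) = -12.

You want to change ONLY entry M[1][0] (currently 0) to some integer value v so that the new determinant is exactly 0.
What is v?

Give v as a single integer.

det is linear in entry M[1][0]: det = old_det + (v - 0) * C_10
Cofactor C_10 = -4
Want det = 0: -12 + (v - 0) * -4 = 0
  (v - 0) = 12 / -4 = -3
  v = 0 + (-3) = -3

Answer: -3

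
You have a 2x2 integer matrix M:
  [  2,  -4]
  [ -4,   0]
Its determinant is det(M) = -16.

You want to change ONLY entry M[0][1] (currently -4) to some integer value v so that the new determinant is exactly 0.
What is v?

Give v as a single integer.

det is linear in entry M[0][1]: det = old_det + (v - -4) * C_01
Cofactor C_01 = 4
Want det = 0: -16 + (v - -4) * 4 = 0
  (v - -4) = 16 / 4 = 4
  v = -4 + (4) = 0

Answer: 0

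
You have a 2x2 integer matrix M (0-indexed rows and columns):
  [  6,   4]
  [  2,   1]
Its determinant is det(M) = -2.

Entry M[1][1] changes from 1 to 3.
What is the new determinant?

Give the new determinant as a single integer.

det is linear in row 1: changing M[1][1] by delta changes det by delta * cofactor(1,1).
Cofactor C_11 = (-1)^(1+1) * minor(1,1) = 6
Entry delta = 3 - 1 = 2
Det delta = 2 * 6 = 12
New det = -2 + 12 = 10

Answer: 10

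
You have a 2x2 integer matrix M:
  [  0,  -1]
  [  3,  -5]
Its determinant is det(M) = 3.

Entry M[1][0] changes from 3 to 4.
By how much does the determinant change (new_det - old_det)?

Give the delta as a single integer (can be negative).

Answer: 1

Derivation:
Cofactor C_10 = 1
Entry delta = 4 - 3 = 1
Det delta = entry_delta * cofactor = 1 * 1 = 1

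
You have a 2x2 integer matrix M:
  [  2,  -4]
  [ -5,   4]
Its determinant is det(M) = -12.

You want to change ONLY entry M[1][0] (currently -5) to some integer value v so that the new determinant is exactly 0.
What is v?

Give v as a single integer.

Answer: -2

Derivation:
det is linear in entry M[1][0]: det = old_det + (v - -5) * C_10
Cofactor C_10 = 4
Want det = 0: -12 + (v - -5) * 4 = 0
  (v - -5) = 12 / 4 = 3
  v = -5 + (3) = -2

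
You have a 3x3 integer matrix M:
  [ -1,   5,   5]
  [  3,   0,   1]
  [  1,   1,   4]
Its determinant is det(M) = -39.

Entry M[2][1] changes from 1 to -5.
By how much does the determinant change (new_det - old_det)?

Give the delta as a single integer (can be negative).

Cofactor C_21 = 16
Entry delta = -5 - 1 = -6
Det delta = entry_delta * cofactor = -6 * 16 = -96

Answer: -96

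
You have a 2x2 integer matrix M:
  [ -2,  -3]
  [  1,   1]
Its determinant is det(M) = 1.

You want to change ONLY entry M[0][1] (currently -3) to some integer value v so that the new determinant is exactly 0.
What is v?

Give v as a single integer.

Answer: -2

Derivation:
det is linear in entry M[0][1]: det = old_det + (v - -3) * C_01
Cofactor C_01 = -1
Want det = 0: 1 + (v - -3) * -1 = 0
  (v - -3) = -1 / -1 = 1
  v = -3 + (1) = -2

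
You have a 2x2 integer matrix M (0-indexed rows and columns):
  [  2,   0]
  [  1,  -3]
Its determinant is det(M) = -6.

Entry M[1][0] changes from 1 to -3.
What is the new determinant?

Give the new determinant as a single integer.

Answer: -6

Derivation:
det is linear in row 1: changing M[1][0] by delta changes det by delta * cofactor(1,0).
Cofactor C_10 = (-1)^(1+0) * minor(1,0) = 0
Entry delta = -3 - 1 = -4
Det delta = -4 * 0 = 0
New det = -6 + 0 = -6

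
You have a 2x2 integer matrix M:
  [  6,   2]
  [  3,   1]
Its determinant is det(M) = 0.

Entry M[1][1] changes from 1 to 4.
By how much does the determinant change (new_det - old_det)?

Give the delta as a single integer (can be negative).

Answer: 18

Derivation:
Cofactor C_11 = 6
Entry delta = 4 - 1 = 3
Det delta = entry_delta * cofactor = 3 * 6 = 18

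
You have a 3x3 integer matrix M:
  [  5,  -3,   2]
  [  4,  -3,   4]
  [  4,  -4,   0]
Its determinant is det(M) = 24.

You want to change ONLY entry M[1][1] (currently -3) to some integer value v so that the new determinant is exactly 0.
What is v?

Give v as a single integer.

det is linear in entry M[1][1]: det = old_det + (v - -3) * C_11
Cofactor C_11 = -8
Want det = 0: 24 + (v - -3) * -8 = 0
  (v - -3) = -24 / -8 = 3
  v = -3 + (3) = 0

Answer: 0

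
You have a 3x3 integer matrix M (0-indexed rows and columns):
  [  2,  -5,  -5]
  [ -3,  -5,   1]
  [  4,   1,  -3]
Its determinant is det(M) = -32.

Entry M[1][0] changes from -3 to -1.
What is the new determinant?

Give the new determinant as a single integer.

det is linear in row 1: changing M[1][0] by delta changes det by delta * cofactor(1,0).
Cofactor C_10 = (-1)^(1+0) * minor(1,0) = -20
Entry delta = -1 - -3 = 2
Det delta = 2 * -20 = -40
New det = -32 + -40 = -72

Answer: -72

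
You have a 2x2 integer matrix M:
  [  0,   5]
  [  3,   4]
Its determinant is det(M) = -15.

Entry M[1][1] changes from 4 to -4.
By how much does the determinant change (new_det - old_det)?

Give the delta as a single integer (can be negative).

Cofactor C_11 = 0
Entry delta = -4 - 4 = -8
Det delta = entry_delta * cofactor = -8 * 0 = 0

Answer: 0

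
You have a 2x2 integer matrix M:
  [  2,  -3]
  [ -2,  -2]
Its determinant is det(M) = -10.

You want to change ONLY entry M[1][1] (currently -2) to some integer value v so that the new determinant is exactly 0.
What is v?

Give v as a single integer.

Answer: 3

Derivation:
det is linear in entry M[1][1]: det = old_det + (v - -2) * C_11
Cofactor C_11 = 2
Want det = 0: -10 + (v - -2) * 2 = 0
  (v - -2) = 10 / 2 = 5
  v = -2 + (5) = 3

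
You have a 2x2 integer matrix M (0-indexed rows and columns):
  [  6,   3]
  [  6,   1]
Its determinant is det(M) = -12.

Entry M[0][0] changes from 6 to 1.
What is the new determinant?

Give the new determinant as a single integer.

Answer: -17

Derivation:
det is linear in row 0: changing M[0][0] by delta changes det by delta * cofactor(0,0).
Cofactor C_00 = (-1)^(0+0) * minor(0,0) = 1
Entry delta = 1 - 6 = -5
Det delta = -5 * 1 = -5
New det = -12 + -5 = -17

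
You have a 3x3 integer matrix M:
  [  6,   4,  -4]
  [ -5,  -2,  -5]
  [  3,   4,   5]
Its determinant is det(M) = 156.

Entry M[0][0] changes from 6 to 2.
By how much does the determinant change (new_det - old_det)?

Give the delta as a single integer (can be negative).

Answer: -40

Derivation:
Cofactor C_00 = 10
Entry delta = 2 - 6 = -4
Det delta = entry_delta * cofactor = -4 * 10 = -40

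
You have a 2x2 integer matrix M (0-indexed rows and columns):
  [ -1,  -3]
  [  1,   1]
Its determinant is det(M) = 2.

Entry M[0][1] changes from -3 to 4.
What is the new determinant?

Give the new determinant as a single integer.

det is linear in row 0: changing M[0][1] by delta changes det by delta * cofactor(0,1).
Cofactor C_01 = (-1)^(0+1) * minor(0,1) = -1
Entry delta = 4 - -3 = 7
Det delta = 7 * -1 = -7
New det = 2 + -7 = -5

Answer: -5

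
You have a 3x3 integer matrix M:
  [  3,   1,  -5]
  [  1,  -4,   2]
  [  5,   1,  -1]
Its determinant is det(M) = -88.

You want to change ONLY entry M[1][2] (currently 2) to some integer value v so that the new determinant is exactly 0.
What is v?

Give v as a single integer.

det is linear in entry M[1][2]: det = old_det + (v - 2) * C_12
Cofactor C_12 = 2
Want det = 0: -88 + (v - 2) * 2 = 0
  (v - 2) = 88 / 2 = 44
  v = 2 + (44) = 46

Answer: 46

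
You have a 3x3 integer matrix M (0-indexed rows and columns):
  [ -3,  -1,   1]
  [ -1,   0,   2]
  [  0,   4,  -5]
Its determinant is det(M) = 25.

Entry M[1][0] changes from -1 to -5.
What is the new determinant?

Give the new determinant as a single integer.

det is linear in row 1: changing M[1][0] by delta changes det by delta * cofactor(1,0).
Cofactor C_10 = (-1)^(1+0) * minor(1,0) = -1
Entry delta = -5 - -1 = -4
Det delta = -4 * -1 = 4
New det = 25 + 4 = 29

Answer: 29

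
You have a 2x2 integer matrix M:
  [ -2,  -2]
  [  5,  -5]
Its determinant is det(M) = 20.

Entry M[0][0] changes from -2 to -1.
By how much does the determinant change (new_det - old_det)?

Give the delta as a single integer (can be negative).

Answer: -5

Derivation:
Cofactor C_00 = -5
Entry delta = -1 - -2 = 1
Det delta = entry_delta * cofactor = 1 * -5 = -5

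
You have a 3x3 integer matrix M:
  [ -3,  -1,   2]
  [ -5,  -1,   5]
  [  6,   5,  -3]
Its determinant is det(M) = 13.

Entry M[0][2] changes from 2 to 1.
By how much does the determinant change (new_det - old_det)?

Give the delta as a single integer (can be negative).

Cofactor C_02 = -19
Entry delta = 1 - 2 = -1
Det delta = entry_delta * cofactor = -1 * -19 = 19

Answer: 19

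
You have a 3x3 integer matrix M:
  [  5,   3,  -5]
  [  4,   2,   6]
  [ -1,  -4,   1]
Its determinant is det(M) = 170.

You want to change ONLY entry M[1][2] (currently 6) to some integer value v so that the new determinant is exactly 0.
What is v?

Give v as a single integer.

det is linear in entry M[1][2]: det = old_det + (v - 6) * C_12
Cofactor C_12 = 17
Want det = 0: 170 + (v - 6) * 17 = 0
  (v - 6) = -170 / 17 = -10
  v = 6 + (-10) = -4

Answer: -4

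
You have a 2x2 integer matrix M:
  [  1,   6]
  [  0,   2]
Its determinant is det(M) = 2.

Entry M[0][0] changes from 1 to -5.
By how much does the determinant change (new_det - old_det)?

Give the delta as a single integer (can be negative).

Answer: -12

Derivation:
Cofactor C_00 = 2
Entry delta = -5 - 1 = -6
Det delta = entry_delta * cofactor = -6 * 2 = -12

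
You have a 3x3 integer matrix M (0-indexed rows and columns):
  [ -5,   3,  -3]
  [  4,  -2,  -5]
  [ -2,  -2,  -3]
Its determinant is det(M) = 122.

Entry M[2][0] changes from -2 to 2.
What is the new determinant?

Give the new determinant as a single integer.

det is linear in row 2: changing M[2][0] by delta changes det by delta * cofactor(2,0).
Cofactor C_20 = (-1)^(2+0) * minor(2,0) = -21
Entry delta = 2 - -2 = 4
Det delta = 4 * -21 = -84
New det = 122 + -84 = 38

Answer: 38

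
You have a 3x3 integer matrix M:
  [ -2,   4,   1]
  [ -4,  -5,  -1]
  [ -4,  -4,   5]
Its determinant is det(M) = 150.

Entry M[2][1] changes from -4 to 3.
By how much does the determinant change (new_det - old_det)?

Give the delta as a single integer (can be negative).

Cofactor C_21 = -6
Entry delta = 3 - -4 = 7
Det delta = entry_delta * cofactor = 7 * -6 = -42

Answer: -42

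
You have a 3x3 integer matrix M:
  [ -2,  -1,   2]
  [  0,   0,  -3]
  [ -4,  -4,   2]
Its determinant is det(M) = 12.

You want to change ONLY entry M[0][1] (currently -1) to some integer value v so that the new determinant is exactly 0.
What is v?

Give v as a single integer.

det is linear in entry M[0][1]: det = old_det + (v - -1) * C_01
Cofactor C_01 = 12
Want det = 0: 12 + (v - -1) * 12 = 0
  (v - -1) = -12 / 12 = -1
  v = -1 + (-1) = -2

Answer: -2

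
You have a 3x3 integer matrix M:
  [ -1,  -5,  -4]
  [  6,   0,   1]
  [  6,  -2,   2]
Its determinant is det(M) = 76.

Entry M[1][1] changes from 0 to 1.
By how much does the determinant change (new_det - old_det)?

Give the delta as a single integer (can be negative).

Answer: 22

Derivation:
Cofactor C_11 = 22
Entry delta = 1 - 0 = 1
Det delta = entry_delta * cofactor = 1 * 22 = 22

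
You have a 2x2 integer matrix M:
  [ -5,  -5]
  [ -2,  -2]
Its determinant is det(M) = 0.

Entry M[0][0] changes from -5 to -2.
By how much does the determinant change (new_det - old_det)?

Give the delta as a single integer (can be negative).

Answer: -6

Derivation:
Cofactor C_00 = -2
Entry delta = -2 - -5 = 3
Det delta = entry_delta * cofactor = 3 * -2 = -6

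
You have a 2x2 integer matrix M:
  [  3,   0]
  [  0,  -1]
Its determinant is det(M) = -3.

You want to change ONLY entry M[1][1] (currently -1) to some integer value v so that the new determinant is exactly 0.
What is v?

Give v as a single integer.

det is linear in entry M[1][1]: det = old_det + (v - -1) * C_11
Cofactor C_11 = 3
Want det = 0: -3 + (v - -1) * 3 = 0
  (v - -1) = 3 / 3 = 1
  v = -1 + (1) = 0

Answer: 0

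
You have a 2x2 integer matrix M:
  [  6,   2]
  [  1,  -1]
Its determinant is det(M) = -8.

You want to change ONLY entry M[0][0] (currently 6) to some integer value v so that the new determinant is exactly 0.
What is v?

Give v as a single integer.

Answer: -2

Derivation:
det is linear in entry M[0][0]: det = old_det + (v - 6) * C_00
Cofactor C_00 = -1
Want det = 0: -8 + (v - 6) * -1 = 0
  (v - 6) = 8 / -1 = -8
  v = 6 + (-8) = -2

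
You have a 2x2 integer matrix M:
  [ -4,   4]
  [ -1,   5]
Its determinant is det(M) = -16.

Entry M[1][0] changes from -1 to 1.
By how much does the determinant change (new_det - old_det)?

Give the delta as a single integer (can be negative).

Cofactor C_10 = -4
Entry delta = 1 - -1 = 2
Det delta = entry_delta * cofactor = 2 * -4 = -8

Answer: -8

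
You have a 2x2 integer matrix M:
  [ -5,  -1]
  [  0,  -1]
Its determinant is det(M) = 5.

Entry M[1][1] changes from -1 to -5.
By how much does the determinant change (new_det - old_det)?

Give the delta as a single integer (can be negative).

Cofactor C_11 = -5
Entry delta = -5 - -1 = -4
Det delta = entry_delta * cofactor = -4 * -5 = 20

Answer: 20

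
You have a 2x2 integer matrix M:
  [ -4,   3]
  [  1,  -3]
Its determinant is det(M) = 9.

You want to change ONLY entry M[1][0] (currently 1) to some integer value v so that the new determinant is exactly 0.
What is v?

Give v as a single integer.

Answer: 4

Derivation:
det is linear in entry M[1][0]: det = old_det + (v - 1) * C_10
Cofactor C_10 = -3
Want det = 0: 9 + (v - 1) * -3 = 0
  (v - 1) = -9 / -3 = 3
  v = 1 + (3) = 4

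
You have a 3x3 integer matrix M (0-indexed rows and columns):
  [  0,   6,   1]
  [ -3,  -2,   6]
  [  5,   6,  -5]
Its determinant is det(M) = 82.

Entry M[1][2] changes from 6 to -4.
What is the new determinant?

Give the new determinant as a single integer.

Answer: -218

Derivation:
det is linear in row 1: changing M[1][2] by delta changes det by delta * cofactor(1,2).
Cofactor C_12 = (-1)^(1+2) * minor(1,2) = 30
Entry delta = -4 - 6 = -10
Det delta = -10 * 30 = -300
New det = 82 + -300 = -218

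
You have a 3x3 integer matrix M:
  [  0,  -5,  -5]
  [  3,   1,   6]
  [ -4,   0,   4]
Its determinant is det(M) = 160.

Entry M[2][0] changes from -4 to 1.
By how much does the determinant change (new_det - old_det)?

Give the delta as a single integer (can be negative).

Answer: -125

Derivation:
Cofactor C_20 = -25
Entry delta = 1 - -4 = 5
Det delta = entry_delta * cofactor = 5 * -25 = -125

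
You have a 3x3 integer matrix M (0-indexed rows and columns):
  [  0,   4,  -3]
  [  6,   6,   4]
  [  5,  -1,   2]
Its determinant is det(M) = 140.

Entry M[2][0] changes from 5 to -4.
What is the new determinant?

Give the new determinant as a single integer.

det is linear in row 2: changing M[2][0] by delta changes det by delta * cofactor(2,0).
Cofactor C_20 = (-1)^(2+0) * minor(2,0) = 34
Entry delta = -4 - 5 = -9
Det delta = -9 * 34 = -306
New det = 140 + -306 = -166

Answer: -166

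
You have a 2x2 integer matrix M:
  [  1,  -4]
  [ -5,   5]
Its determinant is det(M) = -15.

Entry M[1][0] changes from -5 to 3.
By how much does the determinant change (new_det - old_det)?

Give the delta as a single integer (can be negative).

Cofactor C_10 = 4
Entry delta = 3 - -5 = 8
Det delta = entry_delta * cofactor = 8 * 4 = 32

Answer: 32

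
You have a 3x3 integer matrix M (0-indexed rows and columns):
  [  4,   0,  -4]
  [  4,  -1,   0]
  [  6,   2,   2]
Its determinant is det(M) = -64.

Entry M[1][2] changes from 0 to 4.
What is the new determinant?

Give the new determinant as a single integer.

Answer: -96

Derivation:
det is linear in row 1: changing M[1][2] by delta changes det by delta * cofactor(1,2).
Cofactor C_12 = (-1)^(1+2) * minor(1,2) = -8
Entry delta = 4 - 0 = 4
Det delta = 4 * -8 = -32
New det = -64 + -32 = -96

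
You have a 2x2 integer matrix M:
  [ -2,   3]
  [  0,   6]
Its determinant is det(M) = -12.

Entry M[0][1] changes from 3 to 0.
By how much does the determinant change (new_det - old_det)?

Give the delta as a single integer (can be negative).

Answer: 0

Derivation:
Cofactor C_01 = 0
Entry delta = 0 - 3 = -3
Det delta = entry_delta * cofactor = -3 * 0 = 0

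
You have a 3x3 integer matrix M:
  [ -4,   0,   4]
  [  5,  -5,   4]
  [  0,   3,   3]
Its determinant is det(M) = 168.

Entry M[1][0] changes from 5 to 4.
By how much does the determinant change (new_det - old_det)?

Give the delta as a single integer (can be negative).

Answer: -12

Derivation:
Cofactor C_10 = 12
Entry delta = 4 - 5 = -1
Det delta = entry_delta * cofactor = -1 * 12 = -12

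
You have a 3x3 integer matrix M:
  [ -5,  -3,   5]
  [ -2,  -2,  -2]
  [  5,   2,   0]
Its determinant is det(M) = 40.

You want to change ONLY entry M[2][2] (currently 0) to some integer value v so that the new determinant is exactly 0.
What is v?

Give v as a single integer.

det is linear in entry M[2][2]: det = old_det + (v - 0) * C_22
Cofactor C_22 = 4
Want det = 0: 40 + (v - 0) * 4 = 0
  (v - 0) = -40 / 4 = -10
  v = 0 + (-10) = -10

Answer: -10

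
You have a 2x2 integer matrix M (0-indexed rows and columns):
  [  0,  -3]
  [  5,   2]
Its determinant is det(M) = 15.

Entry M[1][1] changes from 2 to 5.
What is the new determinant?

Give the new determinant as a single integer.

det is linear in row 1: changing M[1][1] by delta changes det by delta * cofactor(1,1).
Cofactor C_11 = (-1)^(1+1) * minor(1,1) = 0
Entry delta = 5 - 2 = 3
Det delta = 3 * 0 = 0
New det = 15 + 0 = 15

Answer: 15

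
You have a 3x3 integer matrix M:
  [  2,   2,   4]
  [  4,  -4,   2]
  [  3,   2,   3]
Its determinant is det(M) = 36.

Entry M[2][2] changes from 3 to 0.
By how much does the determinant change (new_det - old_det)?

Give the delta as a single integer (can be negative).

Cofactor C_22 = -16
Entry delta = 0 - 3 = -3
Det delta = entry_delta * cofactor = -3 * -16 = 48

Answer: 48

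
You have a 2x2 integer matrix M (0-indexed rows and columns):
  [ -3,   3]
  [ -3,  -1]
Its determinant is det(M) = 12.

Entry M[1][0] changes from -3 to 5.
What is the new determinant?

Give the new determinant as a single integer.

det is linear in row 1: changing M[1][0] by delta changes det by delta * cofactor(1,0).
Cofactor C_10 = (-1)^(1+0) * minor(1,0) = -3
Entry delta = 5 - -3 = 8
Det delta = 8 * -3 = -24
New det = 12 + -24 = -12

Answer: -12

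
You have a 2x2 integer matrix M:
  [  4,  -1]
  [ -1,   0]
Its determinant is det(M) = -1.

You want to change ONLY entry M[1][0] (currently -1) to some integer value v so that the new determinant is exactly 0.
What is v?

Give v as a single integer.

Answer: 0

Derivation:
det is linear in entry M[1][0]: det = old_det + (v - -1) * C_10
Cofactor C_10 = 1
Want det = 0: -1 + (v - -1) * 1 = 0
  (v - -1) = 1 / 1 = 1
  v = -1 + (1) = 0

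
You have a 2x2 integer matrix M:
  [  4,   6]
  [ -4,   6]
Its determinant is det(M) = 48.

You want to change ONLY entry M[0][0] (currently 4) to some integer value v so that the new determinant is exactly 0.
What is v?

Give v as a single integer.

det is linear in entry M[0][0]: det = old_det + (v - 4) * C_00
Cofactor C_00 = 6
Want det = 0: 48 + (v - 4) * 6 = 0
  (v - 4) = -48 / 6 = -8
  v = 4 + (-8) = -4

Answer: -4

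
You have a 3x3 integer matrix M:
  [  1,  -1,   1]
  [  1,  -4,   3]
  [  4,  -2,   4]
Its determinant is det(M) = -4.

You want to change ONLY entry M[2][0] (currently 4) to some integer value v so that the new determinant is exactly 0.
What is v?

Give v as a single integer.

det is linear in entry M[2][0]: det = old_det + (v - 4) * C_20
Cofactor C_20 = 1
Want det = 0: -4 + (v - 4) * 1 = 0
  (v - 4) = 4 / 1 = 4
  v = 4 + (4) = 8

Answer: 8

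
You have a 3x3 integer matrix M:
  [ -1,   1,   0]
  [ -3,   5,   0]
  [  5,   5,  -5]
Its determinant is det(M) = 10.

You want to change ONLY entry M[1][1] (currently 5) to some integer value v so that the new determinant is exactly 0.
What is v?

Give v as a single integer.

det is linear in entry M[1][1]: det = old_det + (v - 5) * C_11
Cofactor C_11 = 5
Want det = 0: 10 + (v - 5) * 5 = 0
  (v - 5) = -10 / 5 = -2
  v = 5 + (-2) = 3

Answer: 3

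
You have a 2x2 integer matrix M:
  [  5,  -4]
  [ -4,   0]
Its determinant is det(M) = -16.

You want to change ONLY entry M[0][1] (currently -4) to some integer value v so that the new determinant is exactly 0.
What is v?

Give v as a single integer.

Answer: 0

Derivation:
det is linear in entry M[0][1]: det = old_det + (v - -4) * C_01
Cofactor C_01 = 4
Want det = 0: -16 + (v - -4) * 4 = 0
  (v - -4) = 16 / 4 = 4
  v = -4 + (4) = 0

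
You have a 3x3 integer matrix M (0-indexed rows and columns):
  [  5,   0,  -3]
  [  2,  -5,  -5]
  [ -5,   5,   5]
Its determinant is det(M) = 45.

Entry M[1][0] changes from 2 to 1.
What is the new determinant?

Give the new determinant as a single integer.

Answer: 60

Derivation:
det is linear in row 1: changing M[1][0] by delta changes det by delta * cofactor(1,0).
Cofactor C_10 = (-1)^(1+0) * minor(1,0) = -15
Entry delta = 1 - 2 = -1
Det delta = -1 * -15 = 15
New det = 45 + 15 = 60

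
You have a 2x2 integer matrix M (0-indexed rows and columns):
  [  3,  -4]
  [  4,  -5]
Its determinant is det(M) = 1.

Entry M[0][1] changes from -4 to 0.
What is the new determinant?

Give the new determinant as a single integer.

det is linear in row 0: changing M[0][1] by delta changes det by delta * cofactor(0,1).
Cofactor C_01 = (-1)^(0+1) * minor(0,1) = -4
Entry delta = 0 - -4 = 4
Det delta = 4 * -4 = -16
New det = 1 + -16 = -15

Answer: -15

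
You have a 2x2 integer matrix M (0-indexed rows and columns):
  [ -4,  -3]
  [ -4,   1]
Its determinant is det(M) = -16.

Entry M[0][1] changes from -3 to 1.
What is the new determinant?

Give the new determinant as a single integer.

Answer: 0

Derivation:
det is linear in row 0: changing M[0][1] by delta changes det by delta * cofactor(0,1).
Cofactor C_01 = (-1)^(0+1) * minor(0,1) = 4
Entry delta = 1 - -3 = 4
Det delta = 4 * 4 = 16
New det = -16 + 16 = 0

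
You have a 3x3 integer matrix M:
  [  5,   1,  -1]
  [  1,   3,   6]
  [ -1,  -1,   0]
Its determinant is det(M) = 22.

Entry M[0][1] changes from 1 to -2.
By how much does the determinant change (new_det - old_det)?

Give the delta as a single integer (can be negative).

Answer: 18

Derivation:
Cofactor C_01 = -6
Entry delta = -2 - 1 = -3
Det delta = entry_delta * cofactor = -3 * -6 = 18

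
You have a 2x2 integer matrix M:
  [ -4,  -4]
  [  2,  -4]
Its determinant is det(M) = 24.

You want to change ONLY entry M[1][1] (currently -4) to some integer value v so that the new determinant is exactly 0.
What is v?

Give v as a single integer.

det is linear in entry M[1][1]: det = old_det + (v - -4) * C_11
Cofactor C_11 = -4
Want det = 0: 24 + (v - -4) * -4 = 0
  (v - -4) = -24 / -4 = 6
  v = -4 + (6) = 2

Answer: 2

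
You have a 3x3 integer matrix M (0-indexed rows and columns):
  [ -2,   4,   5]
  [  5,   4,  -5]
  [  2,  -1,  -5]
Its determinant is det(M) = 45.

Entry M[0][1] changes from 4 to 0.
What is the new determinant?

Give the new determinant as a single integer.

Answer: -15

Derivation:
det is linear in row 0: changing M[0][1] by delta changes det by delta * cofactor(0,1).
Cofactor C_01 = (-1)^(0+1) * minor(0,1) = 15
Entry delta = 0 - 4 = -4
Det delta = -4 * 15 = -60
New det = 45 + -60 = -15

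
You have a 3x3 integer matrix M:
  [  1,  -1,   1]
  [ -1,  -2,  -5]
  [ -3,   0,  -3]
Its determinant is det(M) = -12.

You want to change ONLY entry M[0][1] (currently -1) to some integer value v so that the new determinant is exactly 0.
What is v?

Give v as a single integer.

det is linear in entry M[0][1]: det = old_det + (v - -1) * C_01
Cofactor C_01 = 12
Want det = 0: -12 + (v - -1) * 12 = 0
  (v - -1) = 12 / 12 = 1
  v = -1 + (1) = 0

Answer: 0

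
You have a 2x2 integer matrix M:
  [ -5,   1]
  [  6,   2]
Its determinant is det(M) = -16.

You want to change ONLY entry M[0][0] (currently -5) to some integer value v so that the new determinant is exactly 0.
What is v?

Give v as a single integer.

Answer: 3

Derivation:
det is linear in entry M[0][0]: det = old_det + (v - -5) * C_00
Cofactor C_00 = 2
Want det = 0: -16 + (v - -5) * 2 = 0
  (v - -5) = 16 / 2 = 8
  v = -5 + (8) = 3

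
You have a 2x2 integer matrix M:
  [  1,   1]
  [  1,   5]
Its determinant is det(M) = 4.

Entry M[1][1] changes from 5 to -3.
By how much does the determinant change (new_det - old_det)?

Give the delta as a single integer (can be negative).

Answer: -8

Derivation:
Cofactor C_11 = 1
Entry delta = -3 - 5 = -8
Det delta = entry_delta * cofactor = -8 * 1 = -8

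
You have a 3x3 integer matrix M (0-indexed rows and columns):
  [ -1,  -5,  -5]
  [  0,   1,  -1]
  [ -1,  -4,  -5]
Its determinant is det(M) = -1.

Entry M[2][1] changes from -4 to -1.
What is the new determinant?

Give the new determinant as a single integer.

Answer: -4

Derivation:
det is linear in row 2: changing M[2][1] by delta changes det by delta * cofactor(2,1).
Cofactor C_21 = (-1)^(2+1) * minor(2,1) = -1
Entry delta = -1 - -4 = 3
Det delta = 3 * -1 = -3
New det = -1 + -3 = -4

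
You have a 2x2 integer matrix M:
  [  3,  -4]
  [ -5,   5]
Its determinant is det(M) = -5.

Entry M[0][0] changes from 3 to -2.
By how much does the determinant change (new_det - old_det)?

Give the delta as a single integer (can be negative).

Answer: -25

Derivation:
Cofactor C_00 = 5
Entry delta = -2 - 3 = -5
Det delta = entry_delta * cofactor = -5 * 5 = -25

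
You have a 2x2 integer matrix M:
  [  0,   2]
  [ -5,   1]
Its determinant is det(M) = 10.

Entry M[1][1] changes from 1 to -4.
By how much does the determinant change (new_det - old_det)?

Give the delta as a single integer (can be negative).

Answer: 0

Derivation:
Cofactor C_11 = 0
Entry delta = -4 - 1 = -5
Det delta = entry_delta * cofactor = -5 * 0 = 0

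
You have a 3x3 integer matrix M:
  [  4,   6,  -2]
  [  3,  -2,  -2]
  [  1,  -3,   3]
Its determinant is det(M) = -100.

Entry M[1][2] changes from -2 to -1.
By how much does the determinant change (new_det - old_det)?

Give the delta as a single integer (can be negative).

Answer: 18

Derivation:
Cofactor C_12 = 18
Entry delta = -1 - -2 = 1
Det delta = entry_delta * cofactor = 1 * 18 = 18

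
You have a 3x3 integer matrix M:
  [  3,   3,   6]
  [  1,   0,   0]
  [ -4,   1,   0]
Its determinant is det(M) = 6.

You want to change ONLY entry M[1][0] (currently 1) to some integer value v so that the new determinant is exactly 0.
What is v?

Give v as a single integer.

det is linear in entry M[1][0]: det = old_det + (v - 1) * C_10
Cofactor C_10 = 6
Want det = 0: 6 + (v - 1) * 6 = 0
  (v - 1) = -6 / 6 = -1
  v = 1 + (-1) = 0

Answer: 0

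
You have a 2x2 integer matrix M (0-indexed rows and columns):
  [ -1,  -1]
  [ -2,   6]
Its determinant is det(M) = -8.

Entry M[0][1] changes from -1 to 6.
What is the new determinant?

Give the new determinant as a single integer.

Answer: 6

Derivation:
det is linear in row 0: changing M[0][1] by delta changes det by delta * cofactor(0,1).
Cofactor C_01 = (-1)^(0+1) * minor(0,1) = 2
Entry delta = 6 - -1 = 7
Det delta = 7 * 2 = 14
New det = -8 + 14 = 6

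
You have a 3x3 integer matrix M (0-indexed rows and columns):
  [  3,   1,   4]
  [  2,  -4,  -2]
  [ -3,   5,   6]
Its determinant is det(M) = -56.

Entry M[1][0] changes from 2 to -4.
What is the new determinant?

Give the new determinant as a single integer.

Answer: -140

Derivation:
det is linear in row 1: changing M[1][0] by delta changes det by delta * cofactor(1,0).
Cofactor C_10 = (-1)^(1+0) * minor(1,0) = 14
Entry delta = -4 - 2 = -6
Det delta = -6 * 14 = -84
New det = -56 + -84 = -140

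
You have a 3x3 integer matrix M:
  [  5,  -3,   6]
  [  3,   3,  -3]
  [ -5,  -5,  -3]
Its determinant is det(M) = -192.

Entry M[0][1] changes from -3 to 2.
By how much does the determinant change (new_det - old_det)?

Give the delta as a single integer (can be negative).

Answer: 120

Derivation:
Cofactor C_01 = 24
Entry delta = 2 - -3 = 5
Det delta = entry_delta * cofactor = 5 * 24 = 120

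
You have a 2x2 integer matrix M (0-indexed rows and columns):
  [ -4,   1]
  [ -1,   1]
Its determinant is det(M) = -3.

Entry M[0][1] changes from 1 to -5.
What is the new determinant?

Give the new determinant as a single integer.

Answer: -9

Derivation:
det is linear in row 0: changing M[0][1] by delta changes det by delta * cofactor(0,1).
Cofactor C_01 = (-1)^(0+1) * minor(0,1) = 1
Entry delta = -5 - 1 = -6
Det delta = -6 * 1 = -6
New det = -3 + -6 = -9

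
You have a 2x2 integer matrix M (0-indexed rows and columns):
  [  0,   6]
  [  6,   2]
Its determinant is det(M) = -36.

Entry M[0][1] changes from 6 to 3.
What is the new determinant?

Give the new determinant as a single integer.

det is linear in row 0: changing M[0][1] by delta changes det by delta * cofactor(0,1).
Cofactor C_01 = (-1)^(0+1) * minor(0,1) = -6
Entry delta = 3 - 6 = -3
Det delta = -3 * -6 = 18
New det = -36 + 18 = -18

Answer: -18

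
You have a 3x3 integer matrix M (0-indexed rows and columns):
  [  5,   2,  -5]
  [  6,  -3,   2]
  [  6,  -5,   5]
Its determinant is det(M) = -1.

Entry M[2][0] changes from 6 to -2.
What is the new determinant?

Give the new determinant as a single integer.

Answer: 87

Derivation:
det is linear in row 2: changing M[2][0] by delta changes det by delta * cofactor(2,0).
Cofactor C_20 = (-1)^(2+0) * minor(2,0) = -11
Entry delta = -2 - 6 = -8
Det delta = -8 * -11 = 88
New det = -1 + 88 = 87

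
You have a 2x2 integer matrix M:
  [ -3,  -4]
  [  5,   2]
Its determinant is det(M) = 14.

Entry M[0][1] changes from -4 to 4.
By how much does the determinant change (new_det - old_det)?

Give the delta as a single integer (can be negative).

Answer: -40

Derivation:
Cofactor C_01 = -5
Entry delta = 4 - -4 = 8
Det delta = entry_delta * cofactor = 8 * -5 = -40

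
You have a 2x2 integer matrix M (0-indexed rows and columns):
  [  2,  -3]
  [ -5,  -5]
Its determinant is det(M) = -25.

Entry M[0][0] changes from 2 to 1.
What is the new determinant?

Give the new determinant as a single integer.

Answer: -20

Derivation:
det is linear in row 0: changing M[0][0] by delta changes det by delta * cofactor(0,0).
Cofactor C_00 = (-1)^(0+0) * minor(0,0) = -5
Entry delta = 1 - 2 = -1
Det delta = -1 * -5 = 5
New det = -25 + 5 = -20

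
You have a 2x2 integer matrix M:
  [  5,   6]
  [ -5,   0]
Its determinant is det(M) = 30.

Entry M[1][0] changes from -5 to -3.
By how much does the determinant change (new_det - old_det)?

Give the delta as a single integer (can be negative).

Answer: -12

Derivation:
Cofactor C_10 = -6
Entry delta = -3 - -5 = 2
Det delta = entry_delta * cofactor = 2 * -6 = -12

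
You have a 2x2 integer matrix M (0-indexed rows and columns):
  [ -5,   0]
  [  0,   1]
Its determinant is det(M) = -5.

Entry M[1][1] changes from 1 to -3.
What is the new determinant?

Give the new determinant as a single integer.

det is linear in row 1: changing M[1][1] by delta changes det by delta * cofactor(1,1).
Cofactor C_11 = (-1)^(1+1) * minor(1,1) = -5
Entry delta = -3 - 1 = -4
Det delta = -4 * -5 = 20
New det = -5 + 20 = 15

Answer: 15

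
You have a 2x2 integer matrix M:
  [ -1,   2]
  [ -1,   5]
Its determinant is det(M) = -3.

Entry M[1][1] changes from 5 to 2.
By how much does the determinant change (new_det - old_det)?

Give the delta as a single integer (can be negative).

Answer: 3

Derivation:
Cofactor C_11 = -1
Entry delta = 2 - 5 = -3
Det delta = entry_delta * cofactor = -3 * -1 = 3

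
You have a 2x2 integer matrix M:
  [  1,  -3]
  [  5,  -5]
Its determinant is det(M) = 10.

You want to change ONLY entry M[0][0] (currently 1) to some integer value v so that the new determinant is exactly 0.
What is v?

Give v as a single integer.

Answer: 3

Derivation:
det is linear in entry M[0][0]: det = old_det + (v - 1) * C_00
Cofactor C_00 = -5
Want det = 0: 10 + (v - 1) * -5 = 0
  (v - 1) = -10 / -5 = 2
  v = 1 + (2) = 3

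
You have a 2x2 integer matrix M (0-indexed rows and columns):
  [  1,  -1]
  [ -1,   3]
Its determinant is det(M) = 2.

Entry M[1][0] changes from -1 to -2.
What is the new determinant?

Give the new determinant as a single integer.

det is linear in row 1: changing M[1][0] by delta changes det by delta * cofactor(1,0).
Cofactor C_10 = (-1)^(1+0) * minor(1,0) = 1
Entry delta = -2 - -1 = -1
Det delta = -1 * 1 = -1
New det = 2 + -1 = 1

Answer: 1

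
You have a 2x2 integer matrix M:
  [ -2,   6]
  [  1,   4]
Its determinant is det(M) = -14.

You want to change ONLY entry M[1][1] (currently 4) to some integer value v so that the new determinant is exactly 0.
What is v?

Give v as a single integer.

det is linear in entry M[1][1]: det = old_det + (v - 4) * C_11
Cofactor C_11 = -2
Want det = 0: -14 + (v - 4) * -2 = 0
  (v - 4) = 14 / -2 = -7
  v = 4 + (-7) = -3

Answer: -3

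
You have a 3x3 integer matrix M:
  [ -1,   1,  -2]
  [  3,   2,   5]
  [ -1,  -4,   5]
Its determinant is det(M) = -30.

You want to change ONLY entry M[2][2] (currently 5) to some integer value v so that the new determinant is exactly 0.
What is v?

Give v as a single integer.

det is linear in entry M[2][2]: det = old_det + (v - 5) * C_22
Cofactor C_22 = -5
Want det = 0: -30 + (v - 5) * -5 = 0
  (v - 5) = 30 / -5 = -6
  v = 5 + (-6) = -1

Answer: -1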